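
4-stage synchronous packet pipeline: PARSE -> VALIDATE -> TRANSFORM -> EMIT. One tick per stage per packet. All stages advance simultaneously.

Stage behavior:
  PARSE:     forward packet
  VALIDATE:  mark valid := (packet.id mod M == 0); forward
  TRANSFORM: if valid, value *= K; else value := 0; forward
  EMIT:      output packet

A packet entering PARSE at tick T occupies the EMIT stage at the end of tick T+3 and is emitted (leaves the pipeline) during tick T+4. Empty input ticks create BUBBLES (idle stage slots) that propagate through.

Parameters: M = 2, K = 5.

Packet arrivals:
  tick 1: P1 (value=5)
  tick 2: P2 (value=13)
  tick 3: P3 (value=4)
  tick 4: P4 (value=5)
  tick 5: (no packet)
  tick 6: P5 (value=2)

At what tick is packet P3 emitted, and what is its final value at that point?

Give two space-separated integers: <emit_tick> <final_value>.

Tick 1: [PARSE:P1(v=5,ok=F), VALIDATE:-, TRANSFORM:-, EMIT:-] out:-; in:P1
Tick 2: [PARSE:P2(v=13,ok=F), VALIDATE:P1(v=5,ok=F), TRANSFORM:-, EMIT:-] out:-; in:P2
Tick 3: [PARSE:P3(v=4,ok=F), VALIDATE:P2(v=13,ok=T), TRANSFORM:P1(v=0,ok=F), EMIT:-] out:-; in:P3
Tick 4: [PARSE:P4(v=5,ok=F), VALIDATE:P3(v=4,ok=F), TRANSFORM:P2(v=65,ok=T), EMIT:P1(v=0,ok=F)] out:-; in:P4
Tick 5: [PARSE:-, VALIDATE:P4(v=5,ok=T), TRANSFORM:P3(v=0,ok=F), EMIT:P2(v=65,ok=T)] out:P1(v=0); in:-
Tick 6: [PARSE:P5(v=2,ok=F), VALIDATE:-, TRANSFORM:P4(v=25,ok=T), EMIT:P3(v=0,ok=F)] out:P2(v=65); in:P5
Tick 7: [PARSE:-, VALIDATE:P5(v=2,ok=F), TRANSFORM:-, EMIT:P4(v=25,ok=T)] out:P3(v=0); in:-
Tick 8: [PARSE:-, VALIDATE:-, TRANSFORM:P5(v=0,ok=F), EMIT:-] out:P4(v=25); in:-
Tick 9: [PARSE:-, VALIDATE:-, TRANSFORM:-, EMIT:P5(v=0,ok=F)] out:-; in:-
Tick 10: [PARSE:-, VALIDATE:-, TRANSFORM:-, EMIT:-] out:P5(v=0); in:-
P3: arrives tick 3, valid=False (id=3, id%2=1), emit tick 7, final value 0

Answer: 7 0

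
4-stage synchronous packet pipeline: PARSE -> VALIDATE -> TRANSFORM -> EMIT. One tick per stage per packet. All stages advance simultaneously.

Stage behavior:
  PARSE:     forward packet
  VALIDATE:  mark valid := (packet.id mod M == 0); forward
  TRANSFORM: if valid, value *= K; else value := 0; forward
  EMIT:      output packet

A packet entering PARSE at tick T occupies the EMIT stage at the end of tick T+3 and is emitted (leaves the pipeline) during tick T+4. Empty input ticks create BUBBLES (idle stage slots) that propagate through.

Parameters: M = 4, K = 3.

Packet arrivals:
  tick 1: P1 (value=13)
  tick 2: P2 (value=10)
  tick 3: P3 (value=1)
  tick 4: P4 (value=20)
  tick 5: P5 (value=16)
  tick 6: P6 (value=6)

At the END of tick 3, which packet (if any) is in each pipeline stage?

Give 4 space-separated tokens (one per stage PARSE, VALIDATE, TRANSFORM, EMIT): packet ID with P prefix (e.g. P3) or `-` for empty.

Answer: P3 P2 P1 -

Derivation:
Tick 1: [PARSE:P1(v=13,ok=F), VALIDATE:-, TRANSFORM:-, EMIT:-] out:-; in:P1
Tick 2: [PARSE:P2(v=10,ok=F), VALIDATE:P1(v=13,ok=F), TRANSFORM:-, EMIT:-] out:-; in:P2
Tick 3: [PARSE:P3(v=1,ok=F), VALIDATE:P2(v=10,ok=F), TRANSFORM:P1(v=0,ok=F), EMIT:-] out:-; in:P3
At end of tick 3: ['P3', 'P2', 'P1', '-']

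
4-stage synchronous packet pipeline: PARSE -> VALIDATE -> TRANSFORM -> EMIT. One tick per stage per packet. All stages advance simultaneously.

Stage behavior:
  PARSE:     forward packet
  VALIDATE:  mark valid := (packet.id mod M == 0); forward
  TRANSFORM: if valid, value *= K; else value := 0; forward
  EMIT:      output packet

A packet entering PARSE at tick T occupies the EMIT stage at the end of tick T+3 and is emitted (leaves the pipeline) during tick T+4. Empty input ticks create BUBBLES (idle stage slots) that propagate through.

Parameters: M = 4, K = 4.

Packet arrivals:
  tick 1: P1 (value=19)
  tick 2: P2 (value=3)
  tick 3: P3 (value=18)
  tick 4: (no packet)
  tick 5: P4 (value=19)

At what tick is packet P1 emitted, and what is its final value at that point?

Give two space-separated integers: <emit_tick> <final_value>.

Tick 1: [PARSE:P1(v=19,ok=F), VALIDATE:-, TRANSFORM:-, EMIT:-] out:-; in:P1
Tick 2: [PARSE:P2(v=3,ok=F), VALIDATE:P1(v=19,ok=F), TRANSFORM:-, EMIT:-] out:-; in:P2
Tick 3: [PARSE:P3(v=18,ok=F), VALIDATE:P2(v=3,ok=F), TRANSFORM:P1(v=0,ok=F), EMIT:-] out:-; in:P3
Tick 4: [PARSE:-, VALIDATE:P3(v=18,ok=F), TRANSFORM:P2(v=0,ok=F), EMIT:P1(v=0,ok=F)] out:-; in:-
Tick 5: [PARSE:P4(v=19,ok=F), VALIDATE:-, TRANSFORM:P3(v=0,ok=F), EMIT:P2(v=0,ok=F)] out:P1(v=0); in:P4
Tick 6: [PARSE:-, VALIDATE:P4(v=19,ok=T), TRANSFORM:-, EMIT:P3(v=0,ok=F)] out:P2(v=0); in:-
Tick 7: [PARSE:-, VALIDATE:-, TRANSFORM:P4(v=76,ok=T), EMIT:-] out:P3(v=0); in:-
Tick 8: [PARSE:-, VALIDATE:-, TRANSFORM:-, EMIT:P4(v=76,ok=T)] out:-; in:-
Tick 9: [PARSE:-, VALIDATE:-, TRANSFORM:-, EMIT:-] out:P4(v=76); in:-
P1: arrives tick 1, valid=False (id=1, id%4=1), emit tick 5, final value 0

Answer: 5 0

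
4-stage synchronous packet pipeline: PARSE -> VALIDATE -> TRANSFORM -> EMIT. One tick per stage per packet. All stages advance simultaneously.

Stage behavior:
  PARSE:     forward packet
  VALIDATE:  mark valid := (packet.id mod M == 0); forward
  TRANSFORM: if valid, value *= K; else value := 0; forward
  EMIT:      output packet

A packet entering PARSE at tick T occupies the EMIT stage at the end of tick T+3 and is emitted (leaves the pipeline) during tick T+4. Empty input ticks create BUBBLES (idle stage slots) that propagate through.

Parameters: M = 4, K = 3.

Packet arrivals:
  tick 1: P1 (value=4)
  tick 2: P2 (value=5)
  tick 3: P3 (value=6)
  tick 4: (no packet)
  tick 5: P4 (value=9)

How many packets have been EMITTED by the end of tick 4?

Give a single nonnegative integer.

Answer: 0

Derivation:
Tick 1: [PARSE:P1(v=4,ok=F), VALIDATE:-, TRANSFORM:-, EMIT:-] out:-; in:P1
Tick 2: [PARSE:P2(v=5,ok=F), VALIDATE:P1(v=4,ok=F), TRANSFORM:-, EMIT:-] out:-; in:P2
Tick 3: [PARSE:P3(v=6,ok=F), VALIDATE:P2(v=5,ok=F), TRANSFORM:P1(v=0,ok=F), EMIT:-] out:-; in:P3
Tick 4: [PARSE:-, VALIDATE:P3(v=6,ok=F), TRANSFORM:P2(v=0,ok=F), EMIT:P1(v=0,ok=F)] out:-; in:-
Emitted by tick 4: []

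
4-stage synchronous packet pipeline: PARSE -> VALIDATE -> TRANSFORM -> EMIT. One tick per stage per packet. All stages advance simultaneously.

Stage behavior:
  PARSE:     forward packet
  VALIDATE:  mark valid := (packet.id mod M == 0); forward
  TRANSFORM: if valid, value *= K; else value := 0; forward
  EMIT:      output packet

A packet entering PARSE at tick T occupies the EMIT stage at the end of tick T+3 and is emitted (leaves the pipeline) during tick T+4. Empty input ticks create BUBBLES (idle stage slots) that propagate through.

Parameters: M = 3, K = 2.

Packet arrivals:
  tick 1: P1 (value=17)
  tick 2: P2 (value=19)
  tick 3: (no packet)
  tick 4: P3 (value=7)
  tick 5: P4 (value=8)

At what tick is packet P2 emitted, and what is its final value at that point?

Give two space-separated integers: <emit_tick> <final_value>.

Tick 1: [PARSE:P1(v=17,ok=F), VALIDATE:-, TRANSFORM:-, EMIT:-] out:-; in:P1
Tick 2: [PARSE:P2(v=19,ok=F), VALIDATE:P1(v=17,ok=F), TRANSFORM:-, EMIT:-] out:-; in:P2
Tick 3: [PARSE:-, VALIDATE:P2(v=19,ok=F), TRANSFORM:P1(v=0,ok=F), EMIT:-] out:-; in:-
Tick 4: [PARSE:P3(v=7,ok=F), VALIDATE:-, TRANSFORM:P2(v=0,ok=F), EMIT:P1(v=0,ok=F)] out:-; in:P3
Tick 5: [PARSE:P4(v=8,ok=F), VALIDATE:P3(v=7,ok=T), TRANSFORM:-, EMIT:P2(v=0,ok=F)] out:P1(v=0); in:P4
Tick 6: [PARSE:-, VALIDATE:P4(v=8,ok=F), TRANSFORM:P3(v=14,ok=T), EMIT:-] out:P2(v=0); in:-
Tick 7: [PARSE:-, VALIDATE:-, TRANSFORM:P4(v=0,ok=F), EMIT:P3(v=14,ok=T)] out:-; in:-
Tick 8: [PARSE:-, VALIDATE:-, TRANSFORM:-, EMIT:P4(v=0,ok=F)] out:P3(v=14); in:-
Tick 9: [PARSE:-, VALIDATE:-, TRANSFORM:-, EMIT:-] out:P4(v=0); in:-
P2: arrives tick 2, valid=False (id=2, id%3=2), emit tick 6, final value 0

Answer: 6 0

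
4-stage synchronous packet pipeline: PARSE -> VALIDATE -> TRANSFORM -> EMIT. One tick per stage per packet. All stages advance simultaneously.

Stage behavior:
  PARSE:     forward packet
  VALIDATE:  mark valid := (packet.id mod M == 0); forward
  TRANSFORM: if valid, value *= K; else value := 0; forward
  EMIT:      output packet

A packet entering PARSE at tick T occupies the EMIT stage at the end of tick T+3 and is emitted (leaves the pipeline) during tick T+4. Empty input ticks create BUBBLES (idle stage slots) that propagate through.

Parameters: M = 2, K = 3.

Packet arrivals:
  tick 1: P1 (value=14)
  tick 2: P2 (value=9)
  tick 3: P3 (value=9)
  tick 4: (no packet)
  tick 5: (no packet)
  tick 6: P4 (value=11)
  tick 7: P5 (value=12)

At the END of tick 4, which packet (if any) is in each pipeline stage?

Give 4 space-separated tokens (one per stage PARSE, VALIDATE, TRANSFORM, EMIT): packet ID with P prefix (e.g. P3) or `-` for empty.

Tick 1: [PARSE:P1(v=14,ok=F), VALIDATE:-, TRANSFORM:-, EMIT:-] out:-; in:P1
Tick 2: [PARSE:P2(v=9,ok=F), VALIDATE:P1(v=14,ok=F), TRANSFORM:-, EMIT:-] out:-; in:P2
Tick 3: [PARSE:P3(v=9,ok=F), VALIDATE:P2(v=9,ok=T), TRANSFORM:P1(v=0,ok=F), EMIT:-] out:-; in:P3
Tick 4: [PARSE:-, VALIDATE:P3(v=9,ok=F), TRANSFORM:P2(v=27,ok=T), EMIT:P1(v=0,ok=F)] out:-; in:-
At end of tick 4: ['-', 'P3', 'P2', 'P1']

Answer: - P3 P2 P1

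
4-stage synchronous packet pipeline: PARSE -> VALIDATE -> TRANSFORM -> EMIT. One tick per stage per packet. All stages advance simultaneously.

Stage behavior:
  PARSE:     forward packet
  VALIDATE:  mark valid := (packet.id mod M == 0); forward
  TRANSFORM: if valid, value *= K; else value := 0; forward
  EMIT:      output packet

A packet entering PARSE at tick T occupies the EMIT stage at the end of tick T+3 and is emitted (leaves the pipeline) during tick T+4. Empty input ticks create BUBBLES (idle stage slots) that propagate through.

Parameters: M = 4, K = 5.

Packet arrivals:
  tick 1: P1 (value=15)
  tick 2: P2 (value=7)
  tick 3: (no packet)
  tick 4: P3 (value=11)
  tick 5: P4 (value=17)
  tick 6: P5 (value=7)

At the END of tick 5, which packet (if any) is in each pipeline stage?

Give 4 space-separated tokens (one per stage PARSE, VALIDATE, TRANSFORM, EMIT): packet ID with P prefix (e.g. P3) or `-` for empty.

Tick 1: [PARSE:P1(v=15,ok=F), VALIDATE:-, TRANSFORM:-, EMIT:-] out:-; in:P1
Tick 2: [PARSE:P2(v=7,ok=F), VALIDATE:P1(v=15,ok=F), TRANSFORM:-, EMIT:-] out:-; in:P2
Tick 3: [PARSE:-, VALIDATE:P2(v=7,ok=F), TRANSFORM:P1(v=0,ok=F), EMIT:-] out:-; in:-
Tick 4: [PARSE:P3(v=11,ok=F), VALIDATE:-, TRANSFORM:P2(v=0,ok=F), EMIT:P1(v=0,ok=F)] out:-; in:P3
Tick 5: [PARSE:P4(v=17,ok=F), VALIDATE:P3(v=11,ok=F), TRANSFORM:-, EMIT:P2(v=0,ok=F)] out:P1(v=0); in:P4
At end of tick 5: ['P4', 'P3', '-', 'P2']

Answer: P4 P3 - P2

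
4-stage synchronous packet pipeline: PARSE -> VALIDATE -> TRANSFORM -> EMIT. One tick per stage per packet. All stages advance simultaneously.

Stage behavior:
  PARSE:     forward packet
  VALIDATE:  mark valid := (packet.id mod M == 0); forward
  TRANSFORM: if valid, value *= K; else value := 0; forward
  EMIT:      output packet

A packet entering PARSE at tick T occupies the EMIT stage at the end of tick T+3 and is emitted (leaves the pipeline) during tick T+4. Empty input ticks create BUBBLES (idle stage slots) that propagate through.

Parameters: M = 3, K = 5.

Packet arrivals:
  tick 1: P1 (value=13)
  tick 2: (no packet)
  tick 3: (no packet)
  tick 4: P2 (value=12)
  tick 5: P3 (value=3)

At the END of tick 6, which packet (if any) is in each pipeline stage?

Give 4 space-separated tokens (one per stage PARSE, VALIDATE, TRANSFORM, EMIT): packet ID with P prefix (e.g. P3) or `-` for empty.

Answer: - P3 P2 -

Derivation:
Tick 1: [PARSE:P1(v=13,ok=F), VALIDATE:-, TRANSFORM:-, EMIT:-] out:-; in:P1
Tick 2: [PARSE:-, VALIDATE:P1(v=13,ok=F), TRANSFORM:-, EMIT:-] out:-; in:-
Tick 3: [PARSE:-, VALIDATE:-, TRANSFORM:P1(v=0,ok=F), EMIT:-] out:-; in:-
Tick 4: [PARSE:P2(v=12,ok=F), VALIDATE:-, TRANSFORM:-, EMIT:P1(v=0,ok=F)] out:-; in:P2
Tick 5: [PARSE:P3(v=3,ok=F), VALIDATE:P2(v=12,ok=F), TRANSFORM:-, EMIT:-] out:P1(v=0); in:P3
Tick 6: [PARSE:-, VALIDATE:P3(v=3,ok=T), TRANSFORM:P2(v=0,ok=F), EMIT:-] out:-; in:-
At end of tick 6: ['-', 'P3', 'P2', '-']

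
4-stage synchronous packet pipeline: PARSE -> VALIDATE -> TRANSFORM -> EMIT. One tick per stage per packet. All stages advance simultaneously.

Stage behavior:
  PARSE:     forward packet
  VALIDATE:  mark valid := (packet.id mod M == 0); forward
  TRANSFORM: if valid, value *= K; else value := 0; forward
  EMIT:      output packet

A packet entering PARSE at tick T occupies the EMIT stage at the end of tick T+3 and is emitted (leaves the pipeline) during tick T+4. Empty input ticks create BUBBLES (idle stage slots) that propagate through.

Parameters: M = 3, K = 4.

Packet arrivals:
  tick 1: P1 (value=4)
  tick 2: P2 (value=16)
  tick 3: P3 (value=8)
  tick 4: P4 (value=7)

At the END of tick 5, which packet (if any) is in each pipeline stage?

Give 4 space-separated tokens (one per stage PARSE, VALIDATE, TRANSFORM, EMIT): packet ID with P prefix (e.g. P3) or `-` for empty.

Tick 1: [PARSE:P1(v=4,ok=F), VALIDATE:-, TRANSFORM:-, EMIT:-] out:-; in:P1
Tick 2: [PARSE:P2(v=16,ok=F), VALIDATE:P1(v=4,ok=F), TRANSFORM:-, EMIT:-] out:-; in:P2
Tick 3: [PARSE:P3(v=8,ok=F), VALIDATE:P2(v=16,ok=F), TRANSFORM:P1(v=0,ok=F), EMIT:-] out:-; in:P3
Tick 4: [PARSE:P4(v=7,ok=F), VALIDATE:P3(v=8,ok=T), TRANSFORM:P2(v=0,ok=F), EMIT:P1(v=0,ok=F)] out:-; in:P4
Tick 5: [PARSE:-, VALIDATE:P4(v=7,ok=F), TRANSFORM:P3(v=32,ok=T), EMIT:P2(v=0,ok=F)] out:P1(v=0); in:-
At end of tick 5: ['-', 'P4', 'P3', 'P2']

Answer: - P4 P3 P2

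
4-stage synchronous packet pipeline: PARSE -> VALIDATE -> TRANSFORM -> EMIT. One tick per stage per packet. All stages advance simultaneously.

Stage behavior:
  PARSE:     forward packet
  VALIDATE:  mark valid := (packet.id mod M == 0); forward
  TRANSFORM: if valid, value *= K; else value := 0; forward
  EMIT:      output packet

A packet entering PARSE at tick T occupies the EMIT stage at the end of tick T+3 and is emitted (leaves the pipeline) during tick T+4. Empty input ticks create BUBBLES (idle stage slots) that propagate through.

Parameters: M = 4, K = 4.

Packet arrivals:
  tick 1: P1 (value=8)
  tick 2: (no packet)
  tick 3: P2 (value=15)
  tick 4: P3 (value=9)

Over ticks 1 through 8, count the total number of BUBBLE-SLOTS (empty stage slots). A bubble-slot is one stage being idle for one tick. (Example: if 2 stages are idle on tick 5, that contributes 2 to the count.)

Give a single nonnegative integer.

Tick 1: [PARSE:P1(v=8,ok=F), VALIDATE:-, TRANSFORM:-, EMIT:-] out:-; bubbles=3
Tick 2: [PARSE:-, VALIDATE:P1(v=8,ok=F), TRANSFORM:-, EMIT:-] out:-; bubbles=3
Tick 3: [PARSE:P2(v=15,ok=F), VALIDATE:-, TRANSFORM:P1(v=0,ok=F), EMIT:-] out:-; bubbles=2
Tick 4: [PARSE:P3(v=9,ok=F), VALIDATE:P2(v=15,ok=F), TRANSFORM:-, EMIT:P1(v=0,ok=F)] out:-; bubbles=1
Tick 5: [PARSE:-, VALIDATE:P3(v=9,ok=F), TRANSFORM:P2(v=0,ok=F), EMIT:-] out:P1(v=0); bubbles=2
Tick 6: [PARSE:-, VALIDATE:-, TRANSFORM:P3(v=0,ok=F), EMIT:P2(v=0,ok=F)] out:-; bubbles=2
Tick 7: [PARSE:-, VALIDATE:-, TRANSFORM:-, EMIT:P3(v=0,ok=F)] out:P2(v=0); bubbles=3
Tick 8: [PARSE:-, VALIDATE:-, TRANSFORM:-, EMIT:-] out:P3(v=0); bubbles=4
Total bubble-slots: 20

Answer: 20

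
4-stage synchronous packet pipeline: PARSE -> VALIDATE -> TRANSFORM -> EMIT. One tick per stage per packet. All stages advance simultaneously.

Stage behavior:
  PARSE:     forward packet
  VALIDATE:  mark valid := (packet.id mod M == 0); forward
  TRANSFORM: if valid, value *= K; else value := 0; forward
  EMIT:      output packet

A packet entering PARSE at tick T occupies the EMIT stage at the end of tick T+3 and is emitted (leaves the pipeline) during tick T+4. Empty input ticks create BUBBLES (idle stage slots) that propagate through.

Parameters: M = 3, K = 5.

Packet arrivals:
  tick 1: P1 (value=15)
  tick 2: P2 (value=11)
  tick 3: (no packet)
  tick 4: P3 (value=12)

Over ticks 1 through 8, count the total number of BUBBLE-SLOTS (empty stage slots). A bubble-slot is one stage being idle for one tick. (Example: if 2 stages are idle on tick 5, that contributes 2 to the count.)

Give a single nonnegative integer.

Answer: 20

Derivation:
Tick 1: [PARSE:P1(v=15,ok=F), VALIDATE:-, TRANSFORM:-, EMIT:-] out:-; bubbles=3
Tick 2: [PARSE:P2(v=11,ok=F), VALIDATE:P1(v=15,ok=F), TRANSFORM:-, EMIT:-] out:-; bubbles=2
Tick 3: [PARSE:-, VALIDATE:P2(v=11,ok=F), TRANSFORM:P1(v=0,ok=F), EMIT:-] out:-; bubbles=2
Tick 4: [PARSE:P3(v=12,ok=F), VALIDATE:-, TRANSFORM:P2(v=0,ok=F), EMIT:P1(v=0,ok=F)] out:-; bubbles=1
Tick 5: [PARSE:-, VALIDATE:P3(v=12,ok=T), TRANSFORM:-, EMIT:P2(v=0,ok=F)] out:P1(v=0); bubbles=2
Tick 6: [PARSE:-, VALIDATE:-, TRANSFORM:P3(v=60,ok=T), EMIT:-] out:P2(v=0); bubbles=3
Tick 7: [PARSE:-, VALIDATE:-, TRANSFORM:-, EMIT:P3(v=60,ok=T)] out:-; bubbles=3
Tick 8: [PARSE:-, VALIDATE:-, TRANSFORM:-, EMIT:-] out:P3(v=60); bubbles=4
Total bubble-slots: 20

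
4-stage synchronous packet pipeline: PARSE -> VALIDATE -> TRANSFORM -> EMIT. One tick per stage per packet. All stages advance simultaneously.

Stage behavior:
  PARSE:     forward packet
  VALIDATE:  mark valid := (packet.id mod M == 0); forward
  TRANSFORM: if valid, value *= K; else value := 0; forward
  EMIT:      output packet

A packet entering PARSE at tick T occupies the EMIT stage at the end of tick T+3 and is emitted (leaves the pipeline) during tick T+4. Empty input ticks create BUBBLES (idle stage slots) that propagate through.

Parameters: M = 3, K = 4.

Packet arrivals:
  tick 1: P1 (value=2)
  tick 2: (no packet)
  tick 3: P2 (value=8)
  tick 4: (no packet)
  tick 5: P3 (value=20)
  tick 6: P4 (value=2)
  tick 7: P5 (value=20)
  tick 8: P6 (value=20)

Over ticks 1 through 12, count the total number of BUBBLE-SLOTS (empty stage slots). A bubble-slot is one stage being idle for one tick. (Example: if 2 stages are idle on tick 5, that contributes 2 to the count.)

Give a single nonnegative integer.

Answer: 24

Derivation:
Tick 1: [PARSE:P1(v=2,ok=F), VALIDATE:-, TRANSFORM:-, EMIT:-] out:-; bubbles=3
Tick 2: [PARSE:-, VALIDATE:P1(v=2,ok=F), TRANSFORM:-, EMIT:-] out:-; bubbles=3
Tick 3: [PARSE:P2(v=8,ok=F), VALIDATE:-, TRANSFORM:P1(v=0,ok=F), EMIT:-] out:-; bubbles=2
Tick 4: [PARSE:-, VALIDATE:P2(v=8,ok=F), TRANSFORM:-, EMIT:P1(v=0,ok=F)] out:-; bubbles=2
Tick 5: [PARSE:P3(v=20,ok=F), VALIDATE:-, TRANSFORM:P2(v=0,ok=F), EMIT:-] out:P1(v=0); bubbles=2
Tick 6: [PARSE:P4(v=2,ok=F), VALIDATE:P3(v=20,ok=T), TRANSFORM:-, EMIT:P2(v=0,ok=F)] out:-; bubbles=1
Tick 7: [PARSE:P5(v=20,ok=F), VALIDATE:P4(v=2,ok=F), TRANSFORM:P3(v=80,ok=T), EMIT:-] out:P2(v=0); bubbles=1
Tick 8: [PARSE:P6(v=20,ok=F), VALIDATE:P5(v=20,ok=F), TRANSFORM:P4(v=0,ok=F), EMIT:P3(v=80,ok=T)] out:-; bubbles=0
Tick 9: [PARSE:-, VALIDATE:P6(v=20,ok=T), TRANSFORM:P5(v=0,ok=F), EMIT:P4(v=0,ok=F)] out:P3(v=80); bubbles=1
Tick 10: [PARSE:-, VALIDATE:-, TRANSFORM:P6(v=80,ok=T), EMIT:P5(v=0,ok=F)] out:P4(v=0); bubbles=2
Tick 11: [PARSE:-, VALIDATE:-, TRANSFORM:-, EMIT:P6(v=80,ok=T)] out:P5(v=0); bubbles=3
Tick 12: [PARSE:-, VALIDATE:-, TRANSFORM:-, EMIT:-] out:P6(v=80); bubbles=4
Total bubble-slots: 24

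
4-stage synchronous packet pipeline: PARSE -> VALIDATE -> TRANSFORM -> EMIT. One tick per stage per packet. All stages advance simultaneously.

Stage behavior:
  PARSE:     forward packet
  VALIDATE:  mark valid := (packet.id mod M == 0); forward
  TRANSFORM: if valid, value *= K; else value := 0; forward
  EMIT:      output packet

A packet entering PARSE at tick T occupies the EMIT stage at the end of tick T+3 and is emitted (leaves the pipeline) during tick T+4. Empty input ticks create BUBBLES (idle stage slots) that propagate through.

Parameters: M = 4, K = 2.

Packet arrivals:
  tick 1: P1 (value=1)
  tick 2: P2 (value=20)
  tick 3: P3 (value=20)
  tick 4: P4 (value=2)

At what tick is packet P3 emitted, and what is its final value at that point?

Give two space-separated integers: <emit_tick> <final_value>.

Answer: 7 0

Derivation:
Tick 1: [PARSE:P1(v=1,ok=F), VALIDATE:-, TRANSFORM:-, EMIT:-] out:-; in:P1
Tick 2: [PARSE:P2(v=20,ok=F), VALIDATE:P1(v=1,ok=F), TRANSFORM:-, EMIT:-] out:-; in:P2
Tick 3: [PARSE:P3(v=20,ok=F), VALIDATE:P2(v=20,ok=F), TRANSFORM:P1(v=0,ok=F), EMIT:-] out:-; in:P3
Tick 4: [PARSE:P4(v=2,ok=F), VALIDATE:P3(v=20,ok=F), TRANSFORM:P2(v=0,ok=F), EMIT:P1(v=0,ok=F)] out:-; in:P4
Tick 5: [PARSE:-, VALIDATE:P4(v=2,ok=T), TRANSFORM:P3(v=0,ok=F), EMIT:P2(v=0,ok=F)] out:P1(v=0); in:-
Tick 6: [PARSE:-, VALIDATE:-, TRANSFORM:P4(v=4,ok=T), EMIT:P3(v=0,ok=F)] out:P2(v=0); in:-
Tick 7: [PARSE:-, VALIDATE:-, TRANSFORM:-, EMIT:P4(v=4,ok=T)] out:P3(v=0); in:-
Tick 8: [PARSE:-, VALIDATE:-, TRANSFORM:-, EMIT:-] out:P4(v=4); in:-
P3: arrives tick 3, valid=False (id=3, id%4=3), emit tick 7, final value 0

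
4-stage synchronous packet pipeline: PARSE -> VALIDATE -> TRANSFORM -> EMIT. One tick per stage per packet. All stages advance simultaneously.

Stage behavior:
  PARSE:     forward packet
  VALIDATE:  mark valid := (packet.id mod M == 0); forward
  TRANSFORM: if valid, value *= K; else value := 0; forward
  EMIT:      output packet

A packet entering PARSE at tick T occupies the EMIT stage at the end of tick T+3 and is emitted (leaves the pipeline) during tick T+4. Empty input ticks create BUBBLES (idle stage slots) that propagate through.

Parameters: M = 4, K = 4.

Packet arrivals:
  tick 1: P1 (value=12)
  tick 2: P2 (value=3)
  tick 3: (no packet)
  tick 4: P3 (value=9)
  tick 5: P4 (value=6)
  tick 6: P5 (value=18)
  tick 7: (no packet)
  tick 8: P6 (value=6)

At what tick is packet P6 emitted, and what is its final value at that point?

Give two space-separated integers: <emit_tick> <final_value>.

Answer: 12 0

Derivation:
Tick 1: [PARSE:P1(v=12,ok=F), VALIDATE:-, TRANSFORM:-, EMIT:-] out:-; in:P1
Tick 2: [PARSE:P2(v=3,ok=F), VALIDATE:P1(v=12,ok=F), TRANSFORM:-, EMIT:-] out:-; in:P2
Tick 3: [PARSE:-, VALIDATE:P2(v=3,ok=F), TRANSFORM:P1(v=0,ok=F), EMIT:-] out:-; in:-
Tick 4: [PARSE:P3(v=9,ok=F), VALIDATE:-, TRANSFORM:P2(v=0,ok=F), EMIT:P1(v=0,ok=F)] out:-; in:P3
Tick 5: [PARSE:P4(v=6,ok=F), VALIDATE:P3(v=9,ok=F), TRANSFORM:-, EMIT:P2(v=0,ok=F)] out:P1(v=0); in:P4
Tick 6: [PARSE:P5(v=18,ok=F), VALIDATE:P4(v=6,ok=T), TRANSFORM:P3(v=0,ok=F), EMIT:-] out:P2(v=0); in:P5
Tick 7: [PARSE:-, VALIDATE:P5(v=18,ok=F), TRANSFORM:P4(v=24,ok=T), EMIT:P3(v=0,ok=F)] out:-; in:-
Tick 8: [PARSE:P6(v=6,ok=F), VALIDATE:-, TRANSFORM:P5(v=0,ok=F), EMIT:P4(v=24,ok=T)] out:P3(v=0); in:P6
Tick 9: [PARSE:-, VALIDATE:P6(v=6,ok=F), TRANSFORM:-, EMIT:P5(v=0,ok=F)] out:P4(v=24); in:-
Tick 10: [PARSE:-, VALIDATE:-, TRANSFORM:P6(v=0,ok=F), EMIT:-] out:P5(v=0); in:-
Tick 11: [PARSE:-, VALIDATE:-, TRANSFORM:-, EMIT:P6(v=0,ok=F)] out:-; in:-
Tick 12: [PARSE:-, VALIDATE:-, TRANSFORM:-, EMIT:-] out:P6(v=0); in:-
P6: arrives tick 8, valid=False (id=6, id%4=2), emit tick 12, final value 0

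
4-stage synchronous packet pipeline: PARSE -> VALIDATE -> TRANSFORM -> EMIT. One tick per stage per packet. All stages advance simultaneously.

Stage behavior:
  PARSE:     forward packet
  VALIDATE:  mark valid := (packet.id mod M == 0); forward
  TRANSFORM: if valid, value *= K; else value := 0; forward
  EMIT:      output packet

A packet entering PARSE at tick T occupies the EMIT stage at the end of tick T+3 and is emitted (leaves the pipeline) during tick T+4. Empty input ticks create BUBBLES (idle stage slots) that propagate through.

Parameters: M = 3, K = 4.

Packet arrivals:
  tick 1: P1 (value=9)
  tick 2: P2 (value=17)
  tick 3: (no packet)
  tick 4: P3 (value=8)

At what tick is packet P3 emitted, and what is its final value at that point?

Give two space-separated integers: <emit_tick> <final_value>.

Answer: 8 32

Derivation:
Tick 1: [PARSE:P1(v=9,ok=F), VALIDATE:-, TRANSFORM:-, EMIT:-] out:-; in:P1
Tick 2: [PARSE:P2(v=17,ok=F), VALIDATE:P1(v=9,ok=F), TRANSFORM:-, EMIT:-] out:-; in:P2
Tick 3: [PARSE:-, VALIDATE:P2(v=17,ok=F), TRANSFORM:P1(v=0,ok=F), EMIT:-] out:-; in:-
Tick 4: [PARSE:P3(v=8,ok=F), VALIDATE:-, TRANSFORM:P2(v=0,ok=F), EMIT:P1(v=0,ok=F)] out:-; in:P3
Tick 5: [PARSE:-, VALIDATE:P3(v=8,ok=T), TRANSFORM:-, EMIT:P2(v=0,ok=F)] out:P1(v=0); in:-
Tick 6: [PARSE:-, VALIDATE:-, TRANSFORM:P3(v=32,ok=T), EMIT:-] out:P2(v=0); in:-
Tick 7: [PARSE:-, VALIDATE:-, TRANSFORM:-, EMIT:P3(v=32,ok=T)] out:-; in:-
Tick 8: [PARSE:-, VALIDATE:-, TRANSFORM:-, EMIT:-] out:P3(v=32); in:-
P3: arrives tick 4, valid=True (id=3, id%3=0), emit tick 8, final value 32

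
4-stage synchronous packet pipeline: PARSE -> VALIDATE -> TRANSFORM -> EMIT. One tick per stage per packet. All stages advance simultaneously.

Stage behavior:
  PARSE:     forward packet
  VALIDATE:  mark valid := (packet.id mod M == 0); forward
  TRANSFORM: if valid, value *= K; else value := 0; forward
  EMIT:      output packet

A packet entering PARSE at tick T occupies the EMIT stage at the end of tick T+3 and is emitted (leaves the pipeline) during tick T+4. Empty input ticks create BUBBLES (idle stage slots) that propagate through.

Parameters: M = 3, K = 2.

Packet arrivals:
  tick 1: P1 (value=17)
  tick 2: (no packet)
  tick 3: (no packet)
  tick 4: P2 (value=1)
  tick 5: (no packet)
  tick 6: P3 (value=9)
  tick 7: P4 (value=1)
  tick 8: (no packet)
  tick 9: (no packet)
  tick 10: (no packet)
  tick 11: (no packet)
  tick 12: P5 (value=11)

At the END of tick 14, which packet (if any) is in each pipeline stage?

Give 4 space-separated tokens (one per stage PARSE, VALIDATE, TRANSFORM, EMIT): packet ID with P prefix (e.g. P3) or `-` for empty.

Tick 1: [PARSE:P1(v=17,ok=F), VALIDATE:-, TRANSFORM:-, EMIT:-] out:-; in:P1
Tick 2: [PARSE:-, VALIDATE:P1(v=17,ok=F), TRANSFORM:-, EMIT:-] out:-; in:-
Tick 3: [PARSE:-, VALIDATE:-, TRANSFORM:P1(v=0,ok=F), EMIT:-] out:-; in:-
Tick 4: [PARSE:P2(v=1,ok=F), VALIDATE:-, TRANSFORM:-, EMIT:P1(v=0,ok=F)] out:-; in:P2
Tick 5: [PARSE:-, VALIDATE:P2(v=1,ok=F), TRANSFORM:-, EMIT:-] out:P1(v=0); in:-
Tick 6: [PARSE:P3(v=9,ok=F), VALIDATE:-, TRANSFORM:P2(v=0,ok=F), EMIT:-] out:-; in:P3
Tick 7: [PARSE:P4(v=1,ok=F), VALIDATE:P3(v=9,ok=T), TRANSFORM:-, EMIT:P2(v=0,ok=F)] out:-; in:P4
Tick 8: [PARSE:-, VALIDATE:P4(v=1,ok=F), TRANSFORM:P3(v=18,ok=T), EMIT:-] out:P2(v=0); in:-
Tick 9: [PARSE:-, VALIDATE:-, TRANSFORM:P4(v=0,ok=F), EMIT:P3(v=18,ok=T)] out:-; in:-
Tick 10: [PARSE:-, VALIDATE:-, TRANSFORM:-, EMIT:P4(v=0,ok=F)] out:P3(v=18); in:-
Tick 11: [PARSE:-, VALIDATE:-, TRANSFORM:-, EMIT:-] out:P4(v=0); in:-
Tick 12: [PARSE:P5(v=11,ok=F), VALIDATE:-, TRANSFORM:-, EMIT:-] out:-; in:P5
Tick 13: [PARSE:-, VALIDATE:P5(v=11,ok=F), TRANSFORM:-, EMIT:-] out:-; in:-
Tick 14: [PARSE:-, VALIDATE:-, TRANSFORM:P5(v=0,ok=F), EMIT:-] out:-; in:-
At end of tick 14: ['-', '-', 'P5', '-']

Answer: - - P5 -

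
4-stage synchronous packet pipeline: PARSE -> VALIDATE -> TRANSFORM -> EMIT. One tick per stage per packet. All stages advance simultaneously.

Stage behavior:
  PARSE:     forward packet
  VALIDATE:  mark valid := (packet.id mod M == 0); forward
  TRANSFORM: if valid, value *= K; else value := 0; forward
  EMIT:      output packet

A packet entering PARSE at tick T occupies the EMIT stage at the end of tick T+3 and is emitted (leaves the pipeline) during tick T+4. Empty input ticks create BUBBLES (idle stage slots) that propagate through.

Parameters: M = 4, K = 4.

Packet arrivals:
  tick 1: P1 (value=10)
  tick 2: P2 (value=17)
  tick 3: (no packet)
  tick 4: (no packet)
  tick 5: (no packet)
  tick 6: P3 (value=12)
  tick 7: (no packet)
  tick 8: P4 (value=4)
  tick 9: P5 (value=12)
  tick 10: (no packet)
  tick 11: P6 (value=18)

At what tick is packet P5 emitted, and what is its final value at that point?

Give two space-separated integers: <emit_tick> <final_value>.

Tick 1: [PARSE:P1(v=10,ok=F), VALIDATE:-, TRANSFORM:-, EMIT:-] out:-; in:P1
Tick 2: [PARSE:P2(v=17,ok=F), VALIDATE:P1(v=10,ok=F), TRANSFORM:-, EMIT:-] out:-; in:P2
Tick 3: [PARSE:-, VALIDATE:P2(v=17,ok=F), TRANSFORM:P1(v=0,ok=F), EMIT:-] out:-; in:-
Tick 4: [PARSE:-, VALIDATE:-, TRANSFORM:P2(v=0,ok=F), EMIT:P1(v=0,ok=F)] out:-; in:-
Tick 5: [PARSE:-, VALIDATE:-, TRANSFORM:-, EMIT:P2(v=0,ok=F)] out:P1(v=0); in:-
Tick 6: [PARSE:P3(v=12,ok=F), VALIDATE:-, TRANSFORM:-, EMIT:-] out:P2(v=0); in:P3
Tick 7: [PARSE:-, VALIDATE:P3(v=12,ok=F), TRANSFORM:-, EMIT:-] out:-; in:-
Tick 8: [PARSE:P4(v=4,ok=F), VALIDATE:-, TRANSFORM:P3(v=0,ok=F), EMIT:-] out:-; in:P4
Tick 9: [PARSE:P5(v=12,ok=F), VALIDATE:P4(v=4,ok=T), TRANSFORM:-, EMIT:P3(v=0,ok=F)] out:-; in:P5
Tick 10: [PARSE:-, VALIDATE:P5(v=12,ok=F), TRANSFORM:P4(v=16,ok=T), EMIT:-] out:P3(v=0); in:-
Tick 11: [PARSE:P6(v=18,ok=F), VALIDATE:-, TRANSFORM:P5(v=0,ok=F), EMIT:P4(v=16,ok=T)] out:-; in:P6
Tick 12: [PARSE:-, VALIDATE:P6(v=18,ok=F), TRANSFORM:-, EMIT:P5(v=0,ok=F)] out:P4(v=16); in:-
Tick 13: [PARSE:-, VALIDATE:-, TRANSFORM:P6(v=0,ok=F), EMIT:-] out:P5(v=0); in:-
Tick 14: [PARSE:-, VALIDATE:-, TRANSFORM:-, EMIT:P6(v=0,ok=F)] out:-; in:-
Tick 15: [PARSE:-, VALIDATE:-, TRANSFORM:-, EMIT:-] out:P6(v=0); in:-
P5: arrives tick 9, valid=False (id=5, id%4=1), emit tick 13, final value 0

Answer: 13 0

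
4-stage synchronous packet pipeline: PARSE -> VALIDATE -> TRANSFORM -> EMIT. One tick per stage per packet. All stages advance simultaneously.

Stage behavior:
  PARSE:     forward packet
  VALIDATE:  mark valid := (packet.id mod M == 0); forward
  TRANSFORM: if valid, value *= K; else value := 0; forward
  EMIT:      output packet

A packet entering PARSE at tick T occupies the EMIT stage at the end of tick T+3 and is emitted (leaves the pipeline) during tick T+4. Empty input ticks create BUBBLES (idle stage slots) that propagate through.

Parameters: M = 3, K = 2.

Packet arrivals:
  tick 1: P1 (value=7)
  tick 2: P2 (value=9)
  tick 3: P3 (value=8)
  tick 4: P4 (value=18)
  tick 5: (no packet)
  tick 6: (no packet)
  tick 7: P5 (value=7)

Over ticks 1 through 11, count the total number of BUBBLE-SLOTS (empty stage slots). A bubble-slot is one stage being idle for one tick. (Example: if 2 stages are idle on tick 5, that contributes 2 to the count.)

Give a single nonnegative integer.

Answer: 24

Derivation:
Tick 1: [PARSE:P1(v=7,ok=F), VALIDATE:-, TRANSFORM:-, EMIT:-] out:-; bubbles=3
Tick 2: [PARSE:P2(v=9,ok=F), VALIDATE:P1(v=7,ok=F), TRANSFORM:-, EMIT:-] out:-; bubbles=2
Tick 3: [PARSE:P3(v=8,ok=F), VALIDATE:P2(v=9,ok=F), TRANSFORM:P1(v=0,ok=F), EMIT:-] out:-; bubbles=1
Tick 4: [PARSE:P4(v=18,ok=F), VALIDATE:P3(v=8,ok=T), TRANSFORM:P2(v=0,ok=F), EMIT:P1(v=0,ok=F)] out:-; bubbles=0
Tick 5: [PARSE:-, VALIDATE:P4(v=18,ok=F), TRANSFORM:P3(v=16,ok=T), EMIT:P2(v=0,ok=F)] out:P1(v=0); bubbles=1
Tick 6: [PARSE:-, VALIDATE:-, TRANSFORM:P4(v=0,ok=F), EMIT:P3(v=16,ok=T)] out:P2(v=0); bubbles=2
Tick 7: [PARSE:P5(v=7,ok=F), VALIDATE:-, TRANSFORM:-, EMIT:P4(v=0,ok=F)] out:P3(v=16); bubbles=2
Tick 8: [PARSE:-, VALIDATE:P5(v=7,ok=F), TRANSFORM:-, EMIT:-] out:P4(v=0); bubbles=3
Tick 9: [PARSE:-, VALIDATE:-, TRANSFORM:P5(v=0,ok=F), EMIT:-] out:-; bubbles=3
Tick 10: [PARSE:-, VALIDATE:-, TRANSFORM:-, EMIT:P5(v=0,ok=F)] out:-; bubbles=3
Tick 11: [PARSE:-, VALIDATE:-, TRANSFORM:-, EMIT:-] out:P5(v=0); bubbles=4
Total bubble-slots: 24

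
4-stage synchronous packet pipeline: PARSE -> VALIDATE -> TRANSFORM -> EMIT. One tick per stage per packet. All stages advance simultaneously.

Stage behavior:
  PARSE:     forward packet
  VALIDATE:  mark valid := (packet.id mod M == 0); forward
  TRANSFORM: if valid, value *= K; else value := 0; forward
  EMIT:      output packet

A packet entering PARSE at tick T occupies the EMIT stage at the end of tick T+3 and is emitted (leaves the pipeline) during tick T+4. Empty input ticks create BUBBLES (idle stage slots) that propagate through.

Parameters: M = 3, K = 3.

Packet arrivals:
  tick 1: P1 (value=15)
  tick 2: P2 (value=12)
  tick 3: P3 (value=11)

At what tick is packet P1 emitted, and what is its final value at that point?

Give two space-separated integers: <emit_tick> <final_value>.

Tick 1: [PARSE:P1(v=15,ok=F), VALIDATE:-, TRANSFORM:-, EMIT:-] out:-; in:P1
Tick 2: [PARSE:P2(v=12,ok=F), VALIDATE:P1(v=15,ok=F), TRANSFORM:-, EMIT:-] out:-; in:P2
Tick 3: [PARSE:P3(v=11,ok=F), VALIDATE:P2(v=12,ok=F), TRANSFORM:P1(v=0,ok=F), EMIT:-] out:-; in:P3
Tick 4: [PARSE:-, VALIDATE:P3(v=11,ok=T), TRANSFORM:P2(v=0,ok=F), EMIT:P1(v=0,ok=F)] out:-; in:-
Tick 5: [PARSE:-, VALIDATE:-, TRANSFORM:P3(v=33,ok=T), EMIT:P2(v=0,ok=F)] out:P1(v=0); in:-
Tick 6: [PARSE:-, VALIDATE:-, TRANSFORM:-, EMIT:P3(v=33,ok=T)] out:P2(v=0); in:-
Tick 7: [PARSE:-, VALIDATE:-, TRANSFORM:-, EMIT:-] out:P3(v=33); in:-
P1: arrives tick 1, valid=False (id=1, id%3=1), emit tick 5, final value 0

Answer: 5 0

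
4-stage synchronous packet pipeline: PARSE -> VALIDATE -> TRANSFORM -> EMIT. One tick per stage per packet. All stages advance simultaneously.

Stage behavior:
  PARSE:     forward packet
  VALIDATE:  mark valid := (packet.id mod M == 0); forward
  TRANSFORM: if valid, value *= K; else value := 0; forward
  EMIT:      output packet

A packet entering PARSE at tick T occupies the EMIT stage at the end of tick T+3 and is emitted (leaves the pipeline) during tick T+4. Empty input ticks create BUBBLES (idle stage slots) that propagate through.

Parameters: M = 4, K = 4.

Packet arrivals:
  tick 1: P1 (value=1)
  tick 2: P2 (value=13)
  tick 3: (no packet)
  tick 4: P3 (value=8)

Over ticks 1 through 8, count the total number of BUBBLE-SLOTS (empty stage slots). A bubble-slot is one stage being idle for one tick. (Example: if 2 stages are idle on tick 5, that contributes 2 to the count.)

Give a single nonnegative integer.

Tick 1: [PARSE:P1(v=1,ok=F), VALIDATE:-, TRANSFORM:-, EMIT:-] out:-; bubbles=3
Tick 2: [PARSE:P2(v=13,ok=F), VALIDATE:P1(v=1,ok=F), TRANSFORM:-, EMIT:-] out:-; bubbles=2
Tick 3: [PARSE:-, VALIDATE:P2(v=13,ok=F), TRANSFORM:P1(v=0,ok=F), EMIT:-] out:-; bubbles=2
Tick 4: [PARSE:P3(v=8,ok=F), VALIDATE:-, TRANSFORM:P2(v=0,ok=F), EMIT:P1(v=0,ok=F)] out:-; bubbles=1
Tick 5: [PARSE:-, VALIDATE:P3(v=8,ok=F), TRANSFORM:-, EMIT:P2(v=0,ok=F)] out:P1(v=0); bubbles=2
Tick 6: [PARSE:-, VALIDATE:-, TRANSFORM:P3(v=0,ok=F), EMIT:-] out:P2(v=0); bubbles=3
Tick 7: [PARSE:-, VALIDATE:-, TRANSFORM:-, EMIT:P3(v=0,ok=F)] out:-; bubbles=3
Tick 8: [PARSE:-, VALIDATE:-, TRANSFORM:-, EMIT:-] out:P3(v=0); bubbles=4
Total bubble-slots: 20

Answer: 20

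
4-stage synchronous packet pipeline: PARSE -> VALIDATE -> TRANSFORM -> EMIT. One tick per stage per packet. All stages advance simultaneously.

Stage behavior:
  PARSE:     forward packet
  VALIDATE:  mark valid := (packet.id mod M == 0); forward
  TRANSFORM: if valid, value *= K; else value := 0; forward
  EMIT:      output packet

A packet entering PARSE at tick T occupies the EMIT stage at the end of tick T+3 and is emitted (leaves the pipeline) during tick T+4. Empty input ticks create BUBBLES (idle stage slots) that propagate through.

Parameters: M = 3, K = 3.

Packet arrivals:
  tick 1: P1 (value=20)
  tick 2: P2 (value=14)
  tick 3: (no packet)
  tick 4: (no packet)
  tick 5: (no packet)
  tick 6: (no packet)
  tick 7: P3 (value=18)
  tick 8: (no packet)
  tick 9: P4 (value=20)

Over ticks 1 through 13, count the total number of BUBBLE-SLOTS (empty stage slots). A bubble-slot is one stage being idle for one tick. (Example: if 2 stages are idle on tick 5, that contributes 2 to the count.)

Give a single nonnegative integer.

Tick 1: [PARSE:P1(v=20,ok=F), VALIDATE:-, TRANSFORM:-, EMIT:-] out:-; bubbles=3
Tick 2: [PARSE:P2(v=14,ok=F), VALIDATE:P1(v=20,ok=F), TRANSFORM:-, EMIT:-] out:-; bubbles=2
Tick 3: [PARSE:-, VALIDATE:P2(v=14,ok=F), TRANSFORM:P1(v=0,ok=F), EMIT:-] out:-; bubbles=2
Tick 4: [PARSE:-, VALIDATE:-, TRANSFORM:P2(v=0,ok=F), EMIT:P1(v=0,ok=F)] out:-; bubbles=2
Tick 5: [PARSE:-, VALIDATE:-, TRANSFORM:-, EMIT:P2(v=0,ok=F)] out:P1(v=0); bubbles=3
Tick 6: [PARSE:-, VALIDATE:-, TRANSFORM:-, EMIT:-] out:P2(v=0); bubbles=4
Tick 7: [PARSE:P3(v=18,ok=F), VALIDATE:-, TRANSFORM:-, EMIT:-] out:-; bubbles=3
Tick 8: [PARSE:-, VALIDATE:P3(v=18,ok=T), TRANSFORM:-, EMIT:-] out:-; bubbles=3
Tick 9: [PARSE:P4(v=20,ok=F), VALIDATE:-, TRANSFORM:P3(v=54,ok=T), EMIT:-] out:-; bubbles=2
Tick 10: [PARSE:-, VALIDATE:P4(v=20,ok=F), TRANSFORM:-, EMIT:P3(v=54,ok=T)] out:-; bubbles=2
Tick 11: [PARSE:-, VALIDATE:-, TRANSFORM:P4(v=0,ok=F), EMIT:-] out:P3(v=54); bubbles=3
Tick 12: [PARSE:-, VALIDATE:-, TRANSFORM:-, EMIT:P4(v=0,ok=F)] out:-; bubbles=3
Tick 13: [PARSE:-, VALIDATE:-, TRANSFORM:-, EMIT:-] out:P4(v=0); bubbles=4
Total bubble-slots: 36

Answer: 36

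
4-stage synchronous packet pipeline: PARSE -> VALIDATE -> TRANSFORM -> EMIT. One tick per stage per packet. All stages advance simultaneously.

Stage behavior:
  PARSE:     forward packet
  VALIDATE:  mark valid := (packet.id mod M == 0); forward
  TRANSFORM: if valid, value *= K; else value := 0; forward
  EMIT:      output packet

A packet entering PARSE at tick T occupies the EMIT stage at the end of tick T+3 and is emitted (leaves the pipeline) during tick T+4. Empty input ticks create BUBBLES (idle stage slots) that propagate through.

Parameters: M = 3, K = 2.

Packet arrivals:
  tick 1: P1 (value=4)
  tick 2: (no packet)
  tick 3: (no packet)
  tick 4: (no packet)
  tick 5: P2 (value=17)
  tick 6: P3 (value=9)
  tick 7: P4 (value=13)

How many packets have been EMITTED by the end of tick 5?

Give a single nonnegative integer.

Tick 1: [PARSE:P1(v=4,ok=F), VALIDATE:-, TRANSFORM:-, EMIT:-] out:-; in:P1
Tick 2: [PARSE:-, VALIDATE:P1(v=4,ok=F), TRANSFORM:-, EMIT:-] out:-; in:-
Tick 3: [PARSE:-, VALIDATE:-, TRANSFORM:P1(v=0,ok=F), EMIT:-] out:-; in:-
Tick 4: [PARSE:-, VALIDATE:-, TRANSFORM:-, EMIT:P1(v=0,ok=F)] out:-; in:-
Tick 5: [PARSE:P2(v=17,ok=F), VALIDATE:-, TRANSFORM:-, EMIT:-] out:P1(v=0); in:P2
Emitted by tick 5: ['P1']

Answer: 1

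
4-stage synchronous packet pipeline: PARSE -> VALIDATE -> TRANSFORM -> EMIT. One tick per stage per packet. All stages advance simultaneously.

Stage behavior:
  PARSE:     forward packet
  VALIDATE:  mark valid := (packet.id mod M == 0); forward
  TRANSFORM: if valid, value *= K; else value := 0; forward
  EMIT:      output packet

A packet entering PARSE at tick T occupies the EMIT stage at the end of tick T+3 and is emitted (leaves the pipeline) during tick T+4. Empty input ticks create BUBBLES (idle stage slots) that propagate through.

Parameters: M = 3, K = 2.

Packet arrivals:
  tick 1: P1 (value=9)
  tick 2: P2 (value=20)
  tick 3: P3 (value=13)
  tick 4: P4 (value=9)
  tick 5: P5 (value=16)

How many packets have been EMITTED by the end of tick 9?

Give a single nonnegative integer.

Tick 1: [PARSE:P1(v=9,ok=F), VALIDATE:-, TRANSFORM:-, EMIT:-] out:-; in:P1
Tick 2: [PARSE:P2(v=20,ok=F), VALIDATE:P1(v=9,ok=F), TRANSFORM:-, EMIT:-] out:-; in:P2
Tick 3: [PARSE:P3(v=13,ok=F), VALIDATE:P2(v=20,ok=F), TRANSFORM:P1(v=0,ok=F), EMIT:-] out:-; in:P3
Tick 4: [PARSE:P4(v=9,ok=F), VALIDATE:P3(v=13,ok=T), TRANSFORM:P2(v=0,ok=F), EMIT:P1(v=0,ok=F)] out:-; in:P4
Tick 5: [PARSE:P5(v=16,ok=F), VALIDATE:P4(v=9,ok=F), TRANSFORM:P3(v=26,ok=T), EMIT:P2(v=0,ok=F)] out:P1(v=0); in:P5
Tick 6: [PARSE:-, VALIDATE:P5(v=16,ok=F), TRANSFORM:P4(v=0,ok=F), EMIT:P3(v=26,ok=T)] out:P2(v=0); in:-
Tick 7: [PARSE:-, VALIDATE:-, TRANSFORM:P5(v=0,ok=F), EMIT:P4(v=0,ok=F)] out:P3(v=26); in:-
Tick 8: [PARSE:-, VALIDATE:-, TRANSFORM:-, EMIT:P5(v=0,ok=F)] out:P4(v=0); in:-
Tick 9: [PARSE:-, VALIDATE:-, TRANSFORM:-, EMIT:-] out:P5(v=0); in:-
Emitted by tick 9: ['P1', 'P2', 'P3', 'P4', 'P5']

Answer: 5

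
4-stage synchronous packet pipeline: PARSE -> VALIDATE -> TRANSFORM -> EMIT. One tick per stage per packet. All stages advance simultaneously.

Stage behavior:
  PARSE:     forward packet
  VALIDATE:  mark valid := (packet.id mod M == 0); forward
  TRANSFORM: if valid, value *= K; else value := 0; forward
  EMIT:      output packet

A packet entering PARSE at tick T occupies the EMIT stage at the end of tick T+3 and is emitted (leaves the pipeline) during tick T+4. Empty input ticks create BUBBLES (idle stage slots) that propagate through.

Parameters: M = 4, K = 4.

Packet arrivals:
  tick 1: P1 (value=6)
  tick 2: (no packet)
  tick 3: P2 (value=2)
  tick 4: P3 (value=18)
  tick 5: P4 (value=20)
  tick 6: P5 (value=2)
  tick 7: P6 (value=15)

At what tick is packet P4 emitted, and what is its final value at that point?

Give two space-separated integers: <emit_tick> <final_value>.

Answer: 9 80

Derivation:
Tick 1: [PARSE:P1(v=6,ok=F), VALIDATE:-, TRANSFORM:-, EMIT:-] out:-; in:P1
Tick 2: [PARSE:-, VALIDATE:P1(v=6,ok=F), TRANSFORM:-, EMIT:-] out:-; in:-
Tick 3: [PARSE:P2(v=2,ok=F), VALIDATE:-, TRANSFORM:P1(v=0,ok=F), EMIT:-] out:-; in:P2
Tick 4: [PARSE:P3(v=18,ok=F), VALIDATE:P2(v=2,ok=F), TRANSFORM:-, EMIT:P1(v=0,ok=F)] out:-; in:P3
Tick 5: [PARSE:P4(v=20,ok=F), VALIDATE:P3(v=18,ok=F), TRANSFORM:P2(v=0,ok=F), EMIT:-] out:P1(v=0); in:P4
Tick 6: [PARSE:P5(v=2,ok=F), VALIDATE:P4(v=20,ok=T), TRANSFORM:P3(v=0,ok=F), EMIT:P2(v=0,ok=F)] out:-; in:P5
Tick 7: [PARSE:P6(v=15,ok=F), VALIDATE:P5(v=2,ok=F), TRANSFORM:P4(v=80,ok=T), EMIT:P3(v=0,ok=F)] out:P2(v=0); in:P6
Tick 8: [PARSE:-, VALIDATE:P6(v=15,ok=F), TRANSFORM:P5(v=0,ok=F), EMIT:P4(v=80,ok=T)] out:P3(v=0); in:-
Tick 9: [PARSE:-, VALIDATE:-, TRANSFORM:P6(v=0,ok=F), EMIT:P5(v=0,ok=F)] out:P4(v=80); in:-
Tick 10: [PARSE:-, VALIDATE:-, TRANSFORM:-, EMIT:P6(v=0,ok=F)] out:P5(v=0); in:-
Tick 11: [PARSE:-, VALIDATE:-, TRANSFORM:-, EMIT:-] out:P6(v=0); in:-
P4: arrives tick 5, valid=True (id=4, id%4=0), emit tick 9, final value 80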